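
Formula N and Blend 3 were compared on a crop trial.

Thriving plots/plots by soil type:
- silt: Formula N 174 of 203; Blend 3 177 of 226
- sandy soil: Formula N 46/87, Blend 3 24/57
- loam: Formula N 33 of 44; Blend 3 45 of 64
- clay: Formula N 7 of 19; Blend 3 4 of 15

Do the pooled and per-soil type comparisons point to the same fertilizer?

Yes

Silt: Formula N 174/203 = 85.7%, Blend 3 177/226 = 78.3% → Formula N
Sandy soil: Formula N 46/87 = 52.9%, Blend 3 24/57 = 42.1% → Formula N
Loam: Formula N 33/44 = 75.0%, Blend 3 45/64 = 70.3% → Formula N
Clay: Formula N 7/19 = 36.8%, Blend 3 4/15 = 26.7% → Formula N
Overall: Formula N 260/353 = 73.7%, Blend 3 250/362 = 69.1% → Formula N
Formula N wins overall and in every soil group — no reversal.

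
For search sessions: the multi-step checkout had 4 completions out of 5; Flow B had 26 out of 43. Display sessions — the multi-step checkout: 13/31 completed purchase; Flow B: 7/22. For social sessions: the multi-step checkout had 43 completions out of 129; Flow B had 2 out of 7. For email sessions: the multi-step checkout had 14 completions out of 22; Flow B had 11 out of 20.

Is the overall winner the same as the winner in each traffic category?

Search: the multi-step checkout 4/5 = 80.0%, Flow B 26/43 = 60.5% → the multi-step checkout
Display: the multi-step checkout 13/31 = 41.9%, Flow B 7/22 = 31.8% → the multi-step checkout
Social: the multi-step checkout 43/129 = 33.3%, Flow B 2/7 = 28.6% → the multi-step checkout
Email: the multi-step checkout 14/22 = 63.6%, Flow B 11/20 = 55.0% → the multi-step checkout
Overall: the multi-step checkout 74/187 = 39.6%, Flow B 46/92 = 50.0% → Flow B
The multi-step checkout wins each traffic group but Flow B wins overall — the comparison reverses. The multi-step checkout's sessions skew toward social, which has a lower base rate.

No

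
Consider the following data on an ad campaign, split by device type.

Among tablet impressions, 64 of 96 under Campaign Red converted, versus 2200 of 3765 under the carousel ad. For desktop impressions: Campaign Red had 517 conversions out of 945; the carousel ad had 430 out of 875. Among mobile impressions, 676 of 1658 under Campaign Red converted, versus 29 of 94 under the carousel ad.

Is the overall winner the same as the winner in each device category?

No

Tablet: Campaign Red 64/96 = 66.7%, the carousel ad 2200/3765 = 58.4% → Campaign Red
Desktop: Campaign Red 517/945 = 54.7%, the carousel ad 430/875 = 49.1% → Campaign Red
Mobile: Campaign Red 676/1658 = 40.8%, the carousel ad 29/94 = 30.9% → Campaign Red
Overall: Campaign Red 1257/2699 = 46.6%, the carousel ad 2659/4734 = 56.2% → the carousel ad
Campaign Red wins each device group but the carousel ad wins overall — the comparison reverses. Campaign Red's impressions skew toward mobile, which has a lower base rate.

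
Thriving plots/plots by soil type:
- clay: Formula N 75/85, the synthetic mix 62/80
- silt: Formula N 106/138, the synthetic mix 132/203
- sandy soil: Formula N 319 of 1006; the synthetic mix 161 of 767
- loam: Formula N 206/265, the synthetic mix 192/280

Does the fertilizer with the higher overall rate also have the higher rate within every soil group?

Yes

Clay: Formula N 75/85 = 88.2%, the synthetic mix 62/80 = 77.5% → Formula N
Silt: Formula N 106/138 = 76.8%, the synthetic mix 132/203 = 65.0% → Formula N
Sandy soil: Formula N 319/1006 = 31.7%, the synthetic mix 161/767 = 21.0% → Formula N
Loam: Formula N 206/265 = 77.7%, the synthetic mix 192/280 = 68.6% → Formula N
Overall: Formula N 706/1494 = 47.3%, the synthetic mix 547/1330 = 41.1% → Formula N
Formula N wins overall and in every soil group — no reversal.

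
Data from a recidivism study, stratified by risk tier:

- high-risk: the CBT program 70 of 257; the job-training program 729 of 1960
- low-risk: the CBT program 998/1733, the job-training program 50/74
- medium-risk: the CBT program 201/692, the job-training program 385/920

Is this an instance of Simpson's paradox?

High-risk: the CBT program 70/257 = 27.2%, the job-training program 729/1960 = 37.2% → the job-training program
Low-risk: the CBT program 998/1733 = 57.6%, the job-training program 50/74 = 67.6% → the job-training program
Medium-risk: the CBT program 201/692 = 29.0%, the job-training program 385/920 = 41.8% → the job-training program
Overall: the CBT program 1269/2682 = 47.3%, the job-training program 1164/2954 = 39.4% → the CBT program
The job-training program wins each risk group but the CBT program wins overall — the comparison reverses. The job-training program's participants skew toward high-risk, which has a lower base rate.

Yes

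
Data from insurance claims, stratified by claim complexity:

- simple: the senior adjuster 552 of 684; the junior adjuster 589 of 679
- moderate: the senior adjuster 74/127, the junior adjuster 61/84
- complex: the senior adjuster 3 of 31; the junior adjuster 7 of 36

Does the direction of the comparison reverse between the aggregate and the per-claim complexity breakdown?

No

Simple: the senior adjuster 552/684 = 80.7%, the junior adjuster 589/679 = 86.7% → the junior adjuster
Moderate: the senior adjuster 74/127 = 58.3%, the junior adjuster 61/84 = 72.6% → the junior adjuster
Complex: the senior adjuster 3/31 = 9.7%, the junior adjuster 7/36 = 19.4% → the junior adjuster
Overall: the senior adjuster 629/842 = 74.7%, the junior adjuster 657/799 = 82.2% → the junior adjuster
The junior adjuster wins overall and in every claim group — no reversal.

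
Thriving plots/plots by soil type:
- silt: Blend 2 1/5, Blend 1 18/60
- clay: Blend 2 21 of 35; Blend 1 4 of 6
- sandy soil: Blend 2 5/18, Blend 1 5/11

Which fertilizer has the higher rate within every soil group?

Blend 1

Silt: Blend 2 1/5 = 20.0%, Blend 1 18/60 = 30.0% → Blend 1
Clay: Blend 2 21/35 = 60.0%, Blend 1 4/6 = 66.7% → Blend 1
Sandy soil: Blend 2 5/18 = 27.8%, Blend 1 5/11 = 45.5% → Blend 1
Blend 1 has the higher rate in all 3 groups.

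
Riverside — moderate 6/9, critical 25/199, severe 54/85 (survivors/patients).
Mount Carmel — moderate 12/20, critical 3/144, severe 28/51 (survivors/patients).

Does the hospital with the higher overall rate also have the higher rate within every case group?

Moderate: Riverside 6/9 = 66.7%, Mount Carmel 12/20 = 60.0% → Riverside
Critical: Riverside 25/199 = 12.6%, Mount Carmel 3/144 = 2.1% → Riverside
Severe: Riverside 54/85 = 63.5%, Mount Carmel 28/51 = 54.9% → Riverside
Overall: Riverside 85/293 = 29.0%, Mount Carmel 43/215 = 20.0% → Riverside
Riverside wins overall and in every case group — no reversal.

Yes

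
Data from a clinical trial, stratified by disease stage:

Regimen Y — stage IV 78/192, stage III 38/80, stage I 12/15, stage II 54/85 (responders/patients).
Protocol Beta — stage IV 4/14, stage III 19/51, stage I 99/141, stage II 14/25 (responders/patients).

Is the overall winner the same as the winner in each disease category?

No

Stage IV: Regimen Y 78/192 = 40.6%, Protocol Beta 4/14 = 28.6% → Regimen Y
Stage III: Regimen Y 38/80 = 47.5%, Protocol Beta 19/51 = 37.3% → Regimen Y
Stage I: Regimen Y 12/15 = 80.0%, Protocol Beta 99/141 = 70.2% → Regimen Y
Stage II: Regimen Y 54/85 = 63.5%, Protocol Beta 14/25 = 56.0% → Regimen Y
Overall: Regimen Y 182/372 = 48.9%, Protocol Beta 136/231 = 58.9% → Protocol Beta
Regimen Y wins each disease group but Protocol Beta wins overall — the comparison reverses. Regimen Y's patients skew toward stage IV, which has a lower base rate.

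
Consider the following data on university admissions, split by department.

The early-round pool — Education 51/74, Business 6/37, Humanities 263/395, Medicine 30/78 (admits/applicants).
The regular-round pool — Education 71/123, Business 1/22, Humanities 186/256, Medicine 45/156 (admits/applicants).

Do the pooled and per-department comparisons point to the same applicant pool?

No

Education: the early-round pool 51/74 = 68.9%, the regular-round pool 71/123 = 57.7% → the early-round pool
Business: the early-round pool 6/37 = 16.2%, the regular-round pool 1/22 = 4.5% → the early-round pool
Humanities: the early-round pool 263/395 = 66.6%, the regular-round pool 186/256 = 72.7% → the regular-round pool
Medicine: the early-round pool 30/78 = 38.5%, the regular-round pool 45/156 = 28.8% → the early-round pool
Overall: the early-round pool 350/584 = 59.9%, the regular-round pool 303/557 = 54.4% → the early-round pool
Neither sweeps: the early-round pool wins 3 of 4 groups, the regular-round pool wins 1. The early-round pool wins overall but not every group — no Simpson reversal.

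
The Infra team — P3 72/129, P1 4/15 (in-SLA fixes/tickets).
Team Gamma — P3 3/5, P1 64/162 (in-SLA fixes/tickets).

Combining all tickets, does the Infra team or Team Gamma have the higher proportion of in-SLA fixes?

the Infra team

P3: the Infra team 72/129 = 55.8%, Team Gamma 3/5 = 60.0% → Team Gamma
P1: the Infra team 4/15 = 26.7%, Team Gamma 64/162 = 39.5% → Team Gamma
Overall: the Infra team 76/144 = 52.8%, Team Gamma 67/167 = 40.1% → the Infra team
(Team Gamma wins every ticket group but the Infra team wins overall — Team Gamma's tickets skew toward the low-rate P1 group.)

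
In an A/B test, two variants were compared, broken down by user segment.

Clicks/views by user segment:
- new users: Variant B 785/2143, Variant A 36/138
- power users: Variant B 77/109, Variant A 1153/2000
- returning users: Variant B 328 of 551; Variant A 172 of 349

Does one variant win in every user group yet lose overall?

Yes

New users: Variant B 785/2143 = 36.6%, Variant A 36/138 = 26.1% → Variant B
Power users: Variant B 77/109 = 70.6%, Variant A 1153/2000 = 57.6% → Variant B
Returning users: Variant B 328/551 = 59.5%, Variant A 172/349 = 49.3% → Variant B
Overall: Variant B 1190/2803 = 42.5%, Variant A 1361/2487 = 54.7% → Variant A
Variant B wins each user group but Variant A wins overall — the comparison reverses. Variant B's views skew toward new users, which has a lower base rate.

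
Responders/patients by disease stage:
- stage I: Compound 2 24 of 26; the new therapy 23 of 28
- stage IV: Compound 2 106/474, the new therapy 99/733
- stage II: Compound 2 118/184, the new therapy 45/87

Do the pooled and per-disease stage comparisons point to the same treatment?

Stage I: Compound 2 24/26 = 92.3%, the new therapy 23/28 = 82.1% → Compound 2
Stage IV: Compound 2 106/474 = 22.4%, the new therapy 99/733 = 13.5% → Compound 2
Stage II: Compound 2 118/184 = 64.1%, the new therapy 45/87 = 51.7% → Compound 2
Overall: Compound 2 248/684 = 36.3%, the new therapy 167/848 = 19.7% → Compound 2
Compound 2 wins overall and in every disease group — no reversal.

Yes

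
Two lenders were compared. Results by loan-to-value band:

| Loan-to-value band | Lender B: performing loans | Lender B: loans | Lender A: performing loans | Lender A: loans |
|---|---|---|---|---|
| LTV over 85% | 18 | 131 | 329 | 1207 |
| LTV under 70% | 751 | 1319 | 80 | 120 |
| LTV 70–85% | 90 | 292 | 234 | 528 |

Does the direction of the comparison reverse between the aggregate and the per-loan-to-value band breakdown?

Yes

LTV over 85%: Lender B 18/131 = 13.7%, Lender A 329/1207 = 27.3% → Lender A
LTV under 70%: Lender B 751/1319 = 56.9%, Lender A 80/120 = 66.7% → Lender A
LTV 70–85%: Lender B 90/292 = 30.8%, Lender A 234/528 = 44.3% → Lender A
Overall: Lender B 859/1742 = 49.3%, Lender A 643/1855 = 34.7% → Lender B
Lender A wins each loan-to-value group but Lender B wins overall — the comparison reverses. Lender A's loans skew toward LTV over 85%, which has a lower base rate.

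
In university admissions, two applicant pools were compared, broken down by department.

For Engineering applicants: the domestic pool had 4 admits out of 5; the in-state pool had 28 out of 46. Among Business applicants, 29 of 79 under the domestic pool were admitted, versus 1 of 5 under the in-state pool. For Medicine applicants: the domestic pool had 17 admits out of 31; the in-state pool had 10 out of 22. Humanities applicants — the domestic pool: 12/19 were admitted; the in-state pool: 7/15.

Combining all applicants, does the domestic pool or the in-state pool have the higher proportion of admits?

Engineering: the domestic pool 4/5 = 80.0%, the in-state pool 28/46 = 60.9% → the domestic pool
Business: the domestic pool 29/79 = 36.7%, the in-state pool 1/5 = 20.0% → the domestic pool
Medicine: the domestic pool 17/31 = 54.8%, the in-state pool 10/22 = 45.5% → the domestic pool
Humanities: the domestic pool 12/19 = 63.2%, the in-state pool 7/15 = 46.7% → the domestic pool
Overall: the domestic pool 62/134 = 46.3%, the in-state pool 46/88 = 52.3% → the in-state pool
(The domestic pool wins every department group but the in-state pool wins overall — the domestic pool's applicants skew toward the low-rate Business group.)

the in-state pool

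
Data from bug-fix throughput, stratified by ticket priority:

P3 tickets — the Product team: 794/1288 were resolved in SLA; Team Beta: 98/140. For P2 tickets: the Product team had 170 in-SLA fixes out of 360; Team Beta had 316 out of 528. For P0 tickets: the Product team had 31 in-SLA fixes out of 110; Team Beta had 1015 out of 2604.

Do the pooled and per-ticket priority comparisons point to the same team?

P3: the Product team 794/1288 = 61.6%, Team Beta 98/140 = 70.0% → Team Beta
P2: the Product team 170/360 = 47.2%, Team Beta 316/528 = 59.8% → Team Beta
P0: the Product team 31/110 = 28.2%, Team Beta 1015/2604 = 39.0% → Team Beta
Overall: the Product team 995/1758 = 56.6%, Team Beta 1429/3272 = 43.7% → the Product team
Team Beta wins each ticket group but the Product team wins overall — the comparison reverses. Team Beta's tickets skew toward P0, which has a lower base rate.

No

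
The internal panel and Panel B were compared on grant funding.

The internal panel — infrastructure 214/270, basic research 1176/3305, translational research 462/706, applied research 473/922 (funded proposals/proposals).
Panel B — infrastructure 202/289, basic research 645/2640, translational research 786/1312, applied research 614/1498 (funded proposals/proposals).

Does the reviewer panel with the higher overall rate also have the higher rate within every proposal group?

Infrastructure: the internal panel 214/270 = 79.3%, Panel B 202/289 = 69.9% → the internal panel
Basic research: the internal panel 1176/3305 = 35.6%, Panel B 645/2640 = 24.4% → the internal panel
Translational research: the internal panel 462/706 = 65.4%, Panel B 786/1312 = 59.9% → the internal panel
Applied research: the internal panel 473/922 = 51.3%, Panel B 614/1498 = 41.0% → the internal panel
Overall: the internal panel 2325/5203 = 44.7%, Panel B 2247/5739 = 39.2% → the internal panel
The internal panel wins overall and in every proposal group — no reversal.

Yes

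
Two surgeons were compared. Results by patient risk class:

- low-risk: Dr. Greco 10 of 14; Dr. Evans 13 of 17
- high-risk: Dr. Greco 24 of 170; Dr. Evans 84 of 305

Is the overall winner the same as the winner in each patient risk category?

Yes

Low-risk: Dr. Greco 10/14 = 71.4%, Dr. Evans 13/17 = 76.5% → Dr. Evans
High-risk: Dr. Greco 24/170 = 14.1%, Dr. Evans 84/305 = 27.5% → Dr. Evans
Overall: Dr. Greco 34/184 = 18.5%, Dr. Evans 97/322 = 30.1% → Dr. Evans
Dr. Evans wins overall and in every patient risk group — no reversal.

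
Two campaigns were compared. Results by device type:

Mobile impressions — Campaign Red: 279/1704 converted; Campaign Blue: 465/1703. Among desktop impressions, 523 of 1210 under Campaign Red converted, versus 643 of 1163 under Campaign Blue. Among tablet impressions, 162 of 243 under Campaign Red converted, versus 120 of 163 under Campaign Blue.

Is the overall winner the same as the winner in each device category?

Mobile: Campaign Red 279/1704 = 16.4%, Campaign Blue 465/1703 = 27.3% → Campaign Blue
Desktop: Campaign Red 523/1210 = 43.2%, Campaign Blue 643/1163 = 55.3% → Campaign Blue
Tablet: Campaign Red 162/243 = 66.7%, Campaign Blue 120/163 = 73.6% → Campaign Blue
Overall: Campaign Red 964/3157 = 30.5%, Campaign Blue 1228/3029 = 40.5% → Campaign Blue
Campaign Blue wins overall and in every device group — no reversal.

Yes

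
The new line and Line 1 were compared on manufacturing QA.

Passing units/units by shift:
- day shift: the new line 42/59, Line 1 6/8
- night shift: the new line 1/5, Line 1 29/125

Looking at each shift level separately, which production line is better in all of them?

Day shift: the new line 42/59 = 71.2%, Line 1 6/8 = 75.0% → Line 1
Night shift: the new line 1/5 = 20.0%, Line 1 29/125 = 23.2% → Line 1
Line 1 has the higher rate in both groups.

Line 1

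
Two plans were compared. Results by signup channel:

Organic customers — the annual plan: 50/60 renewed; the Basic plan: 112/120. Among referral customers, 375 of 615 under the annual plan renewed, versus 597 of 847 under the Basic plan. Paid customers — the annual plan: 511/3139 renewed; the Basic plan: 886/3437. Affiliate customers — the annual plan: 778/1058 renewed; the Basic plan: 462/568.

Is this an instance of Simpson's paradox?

No

Organic: the annual plan 50/60 = 83.3%, the Basic plan 112/120 = 93.3% → the Basic plan
Referral: the annual plan 375/615 = 61.0%, the Basic plan 597/847 = 70.5% → the Basic plan
Paid: the annual plan 511/3139 = 16.3%, the Basic plan 886/3437 = 25.8% → the Basic plan
Affiliate: the annual plan 778/1058 = 73.5%, the Basic plan 462/568 = 81.3% → the Basic plan
Overall: the annual plan 1714/4872 = 35.2%, the Basic plan 2057/4972 = 41.4% → the Basic plan
The Basic plan wins overall and in every signup group — no reversal.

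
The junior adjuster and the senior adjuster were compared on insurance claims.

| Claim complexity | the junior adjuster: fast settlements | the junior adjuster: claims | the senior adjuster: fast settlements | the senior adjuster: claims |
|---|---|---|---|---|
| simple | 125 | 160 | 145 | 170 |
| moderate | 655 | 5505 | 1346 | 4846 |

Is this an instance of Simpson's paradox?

No

Simple: the junior adjuster 125/160 = 78.1%, the senior adjuster 145/170 = 85.3% → the senior adjuster
Moderate: the junior adjuster 655/5505 = 11.9%, the senior adjuster 1346/4846 = 27.8% → the senior adjuster
Overall: the junior adjuster 780/5665 = 13.8%, the senior adjuster 1491/5016 = 29.7% → the senior adjuster
The senior adjuster wins overall and in every claim group — no reversal.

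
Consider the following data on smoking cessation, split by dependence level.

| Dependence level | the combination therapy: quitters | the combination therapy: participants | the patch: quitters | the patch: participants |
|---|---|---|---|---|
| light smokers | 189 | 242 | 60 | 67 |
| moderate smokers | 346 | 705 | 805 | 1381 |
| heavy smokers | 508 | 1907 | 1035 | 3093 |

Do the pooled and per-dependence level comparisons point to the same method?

Yes

Light smokers: the combination therapy 189/242 = 78.1%, the patch 60/67 = 89.6% → the patch
Moderate smokers: the combination therapy 346/705 = 49.1%, the patch 805/1381 = 58.3% → the patch
Heavy smokers: the combination therapy 508/1907 = 26.6%, the patch 1035/3093 = 33.5% → the patch
Overall: the combination therapy 1043/2854 = 36.5%, the patch 1900/4541 = 41.8% → the patch
The patch wins overall and in every dependence group — no reversal.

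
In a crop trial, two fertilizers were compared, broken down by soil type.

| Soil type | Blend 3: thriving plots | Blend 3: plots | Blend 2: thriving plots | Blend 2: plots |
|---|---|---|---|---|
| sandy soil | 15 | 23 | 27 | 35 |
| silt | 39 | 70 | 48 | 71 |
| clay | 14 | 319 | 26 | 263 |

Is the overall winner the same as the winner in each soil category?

Sandy soil: Blend 3 15/23 = 65.2%, Blend 2 27/35 = 77.1% → Blend 2
Silt: Blend 3 39/70 = 55.7%, Blend 2 48/71 = 67.6% → Blend 2
Clay: Blend 3 14/319 = 4.4%, Blend 2 26/263 = 9.9% → Blend 2
Overall: Blend 3 68/412 = 16.5%, Blend 2 101/369 = 27.4% → Blend 2
Blend 2 wins overall and in every soil group — no reversal.

Yes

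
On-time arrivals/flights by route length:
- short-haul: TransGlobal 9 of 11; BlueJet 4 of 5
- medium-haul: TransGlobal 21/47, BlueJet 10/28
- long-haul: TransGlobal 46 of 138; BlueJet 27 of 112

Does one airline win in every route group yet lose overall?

No

Short-haul: TransGlobal 9/11 = 81.8%, BlueJet 4/5 = 80.0% → TransGlobal
Medium-haul: TransGlobal 21/47 = 44.7%, BlueJet 10/28 = 35.7% → TransGlobal
Long-haul: TransGlobal 46/138 = 33.3%, BlueJet 27/112 = 24.1% → TransGlobal
Overall: TransGlobal 76/196 = 38.8%, BlueJet 41/145 = 28.3% → TransGlobal
TransGlobal wins overall and in every route group — no reversal.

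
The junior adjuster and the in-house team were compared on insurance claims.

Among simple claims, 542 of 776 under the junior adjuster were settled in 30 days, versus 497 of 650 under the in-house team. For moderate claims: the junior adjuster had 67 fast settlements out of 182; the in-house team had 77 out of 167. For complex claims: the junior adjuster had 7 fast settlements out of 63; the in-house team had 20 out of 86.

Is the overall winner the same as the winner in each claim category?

Simple: the junior adjuster 542/776 = 69.8%, the in-house team 497/650 = 76.5% → the in-house team
Moderate: the junior adjuster 67/182 = 36.8%, the in-house team 77/167 = 46.1% → the in-house team
Complex: the junior adjuster 7/63 = 11.1%, the in-house team 20/86 = 23.3% → the in-house team
Overall: the junior adjuster 616/1021 = 60.3%, the in-house team 594/903 = 65.8% → the in-house team
The in-house team wins overall and in every claim group — no reversal.

Yes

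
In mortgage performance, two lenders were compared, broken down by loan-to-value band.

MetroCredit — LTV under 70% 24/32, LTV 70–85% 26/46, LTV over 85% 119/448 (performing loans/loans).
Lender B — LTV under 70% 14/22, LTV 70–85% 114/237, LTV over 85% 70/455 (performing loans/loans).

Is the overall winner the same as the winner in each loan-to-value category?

Yes

LTV under 70%: MetroCredit 24/32 = 75.0%, Lender B 14/22 = 63.6% → MetroCredit
LTV 70–85%: MetroCredit 26/46 = 56.5%, Lender B 114/237 = 48.1% → MetroCredit
LTV over 85%: MetroCredit 119/448 = 26.6%, Lender B 70/455 = 15.4% → MetroCredit
Overall: MetroCredit 169/526 = 32.1%, Lender B 198/714 = 27.7% → MetroCredit
MetroCredit wins overall and in every loan-to-value group — no reversal.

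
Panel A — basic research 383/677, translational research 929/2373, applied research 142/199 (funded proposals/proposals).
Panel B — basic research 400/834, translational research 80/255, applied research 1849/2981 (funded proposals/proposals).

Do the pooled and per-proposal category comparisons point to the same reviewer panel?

No

Basic research: Panel A 383/677 = 56.6%, Panel B 400/834 = 48.0% → Panel A
Translational research: Panel A 929/2373 = 39.1%, Panel B 80/255 = 31.4% → Panel A
Applied research: Panel A 142/199 = 71.4%, Panel B 1849/2981 = 62.0% → Panel A
Overall: Panel A 1454/3249 = 44.8%, Panel B 2329/4070 = 57.2% → Panel B
Panel A wins each proposal group but Panel B wins overall — the comparison reverses. Panel A's proposals skew toward translational research, which has a lower base rate.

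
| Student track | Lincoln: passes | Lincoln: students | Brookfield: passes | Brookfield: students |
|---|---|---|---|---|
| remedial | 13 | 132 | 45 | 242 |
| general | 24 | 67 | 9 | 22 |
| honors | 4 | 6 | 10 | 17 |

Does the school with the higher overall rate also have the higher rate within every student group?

Remedial: Lincoln 13/132 = 9.8%, Brookfield 45/242 = 18.6% → Brookfield
General: Lincoln 24/67 = 35.8%, Brookfield 9/22 = 40.9% → Brookfield
Honors: Lincoln 4/6 = 66.7%, Brookfield 10/17 = 58.8% → Lincoln
Overall: Lincoln 41/205 = 20.0%, Brookfield 64/281 = 22.8% → Brookfield
Neither sweeps: Lincoln wins 1 of 3 groups, Brookfield wins 2. Brookfield wins overall but not every group — no Simpson reversal.

No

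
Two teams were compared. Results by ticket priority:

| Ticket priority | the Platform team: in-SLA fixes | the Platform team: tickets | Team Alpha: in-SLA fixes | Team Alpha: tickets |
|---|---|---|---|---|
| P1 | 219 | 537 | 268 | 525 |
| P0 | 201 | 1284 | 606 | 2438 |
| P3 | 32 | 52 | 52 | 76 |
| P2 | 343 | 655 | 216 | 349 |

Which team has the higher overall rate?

Team Alpha

P1: the Platform team 219/537 = 40.8%, Team Alpha 268/525 = 51.0% → Team Alpha
P0: the Platform team 201/1284 = 15.7%, Team Alpha 606/2438 = 24.9% → Team Alpha
P3: the Platform team 32/52 = 61.5%, Team Alpha 52/76 = 68.4% → Team Alpha
P2: the Platform team 343/655 = 52.4%, Team Alpha 216/349 = 61.9% → Team Alpha
Overall: the Platform team 795/2528 = 31.4%, Team Alpha 1142/3388 = 33.7% → Team Alpha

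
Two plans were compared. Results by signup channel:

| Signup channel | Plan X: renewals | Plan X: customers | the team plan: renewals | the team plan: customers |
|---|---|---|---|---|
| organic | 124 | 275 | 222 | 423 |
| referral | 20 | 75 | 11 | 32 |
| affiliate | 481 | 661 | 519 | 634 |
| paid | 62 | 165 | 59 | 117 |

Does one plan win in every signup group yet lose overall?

No

Organic: Plan X 124/275 = 45.1%, the team plan 222/423 = 52.5% → the team plan
Referral: Plan X 20/75 = 26.7%, the team plan 11/32 = 34.4% → the team plan
Affiliate: Plan X 481/661 = 72.8%, the team plan 519/634 = 81.9% → the team plan
Paid: Plan X 62/165 = 37.6%, the team plan 59/117 = 50.4% → the team plan
Overall: Plan X 687/1176 = 58.4%, the team plan 811/1206 = 67.2% → the team plan
The team plan wins overall and in every signup group — no reversal.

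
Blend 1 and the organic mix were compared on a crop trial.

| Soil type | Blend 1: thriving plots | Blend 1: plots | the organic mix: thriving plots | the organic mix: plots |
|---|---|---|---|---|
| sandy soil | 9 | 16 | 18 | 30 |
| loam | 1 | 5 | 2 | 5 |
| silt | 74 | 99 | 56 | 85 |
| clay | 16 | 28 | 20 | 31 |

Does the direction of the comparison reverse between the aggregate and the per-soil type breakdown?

No

Sandy soil: Blend 1 9/16 = 56.2%, the organic mix 18/30 = 60.0% → the organic mix
Loam: Blend 1 1/5 = 20.0%, the organic mix 2/5 = 40.0% → the organic mix
Silt: Blend 1 74/99 = 74.7%, the organic mix 56/85 = 65.9% → Blend 1
Clay: Blend 1 16/28 = 57.1%, the organic mix 20/31 = 64.5% → the organic mix
Overall: Blend 1 100/148 = 67.6%, the organic mix 96/151 = 63.6% → Blend 1
Neither sweeps: Blend 1 wins 1 of 4 groups, the organic mix wins 3. Blend 1 wins overall but not every group — no Simpson reversal.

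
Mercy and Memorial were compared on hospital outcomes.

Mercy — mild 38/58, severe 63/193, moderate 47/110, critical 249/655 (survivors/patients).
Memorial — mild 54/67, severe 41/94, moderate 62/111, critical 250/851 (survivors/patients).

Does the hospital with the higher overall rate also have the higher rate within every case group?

Mild: Mercy 38/58 = 65.5%, Memorial 54/67 = 80.6% → Memorial
Severe: Mercy 63/193 = 32.6%, Memorial 41/94 = 43.6% → Memorial
Moderate: Mercy 47/110 = 42.7%, Memorial 62/111 = 55.9% → Memorial
Critical: Mercy 249/655 = 38.0%, Memorial 250/851 = 29.4% → Mercy
Overall: Mercy 397/1016 = 39.1%, Memorial 407/1123 = 36.2% → Mercy
Neither sweeps: Mercy wins 1 of 4 groups, Memorial wins 3. Mercy wins overall but not every group — no Simpson reversal.

No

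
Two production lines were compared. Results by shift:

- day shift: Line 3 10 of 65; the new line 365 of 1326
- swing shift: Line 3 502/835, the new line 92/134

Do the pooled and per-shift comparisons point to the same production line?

Day shift: Line 3 10/65 = 15.4%, the new line 365/1326 = 27.5% → the new line
Swing shift: Line 3 502/835 = 60.1%, the new line 92/134 = 68.7% → the new line
Overall: Line 3 512/900 = 56.9%, the new line 457/1460 = 31.3% → Line 3
The new line wins each shift group but Line 3 wins overall — the comparison reverses. The new line's units skew toward day shift, which has a lower base rate.

No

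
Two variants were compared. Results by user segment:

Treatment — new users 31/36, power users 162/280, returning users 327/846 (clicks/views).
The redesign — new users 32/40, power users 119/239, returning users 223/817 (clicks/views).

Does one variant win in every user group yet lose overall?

New users: Treatment 31/36 = 86.1%, the redesign 32/40 = 80.0% → Treatment
Power users: Treatment 162/280 = 57.9%, the redesign 119/239 = 49.8% → Treatment
Returning users: Treatment 327/846 = 38.7%, the redesign 223/817 = 27.3% → Treatment
Overall: Treatment 520/1162 = 44.8%, the redesign 374/1096 = 34.1% → Treatment
Treatment wins overall and in every user group — no reversal.

No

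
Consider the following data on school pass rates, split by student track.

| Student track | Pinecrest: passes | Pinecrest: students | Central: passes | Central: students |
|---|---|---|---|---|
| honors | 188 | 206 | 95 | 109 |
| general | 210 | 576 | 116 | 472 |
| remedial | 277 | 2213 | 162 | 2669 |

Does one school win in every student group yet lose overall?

Honors: Pinecrest 188/206 = 91.3%, Central 95/109 = 87.2% → Pinecrest
General: Pinecrest 210/576 = 36.5%, Central 116/472 = 24.6% → Pinecrest
Remedial: Pinecrest 277/2213 = 12.5%, Central 162/2669 = 6.1% → Pinecrest
Overall: Pinecrest 675/2995 = 22.5%, Central 373/3250 = 11.5% → Pinecrest
Pinecrest wins overall and in every student group — no reversal.

No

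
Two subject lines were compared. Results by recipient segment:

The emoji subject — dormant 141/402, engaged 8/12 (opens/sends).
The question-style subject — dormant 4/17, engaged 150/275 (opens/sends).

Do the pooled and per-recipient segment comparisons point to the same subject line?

Dormant: the emoji subject 141/402 = 35.1%, the question-style subject 4/17 = 23.5% → the emoji subject
Engaged: the emoji subject 8/12 = 66.7%, the question-style subject 150/275 = 54.5% → the emoji subject
Overall: the emoji subject 149/414 = 36.0%, the question-style subject 154/292 = 52.7% → the question-style subject
The emoji subject wins each recipient group but the question-style subject wins overall — the comparison reverses. The emoji subject's sends skew toward dormant, which has a lower base rate.

No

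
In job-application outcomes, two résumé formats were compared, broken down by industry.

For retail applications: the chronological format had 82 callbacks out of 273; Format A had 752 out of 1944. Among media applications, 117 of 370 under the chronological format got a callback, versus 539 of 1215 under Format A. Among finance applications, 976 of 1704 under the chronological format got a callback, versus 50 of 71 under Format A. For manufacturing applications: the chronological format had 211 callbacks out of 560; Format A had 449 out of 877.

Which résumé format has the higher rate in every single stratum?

Retail: the chronological format 82/273 = 30.0%, Format A 752/1944 = 38.7% → Format A
Media: the chronological format 117/370 = 31.6%, Format A 539/1215 = 44.4% → Format A
Finance: the chronological format 976/1704 = 57.3%, Format A 50/71 = 70.4% → Format A
Manufacturing: the chronological format 211/560 = 37.7%, Format A 449/877 = 51.2% → Format A
Format A has the higher rate in all 4 groups.

Format A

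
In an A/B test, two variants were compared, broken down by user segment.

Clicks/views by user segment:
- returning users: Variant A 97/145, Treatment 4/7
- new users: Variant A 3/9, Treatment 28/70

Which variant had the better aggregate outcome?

Variant A

Returning users: Variant A 97/145 = 66.9%, Treatment 4/7 = 57.1% → Variant A
New users: Variant A 3/9 = 33.3%, Treatment 28/70 = 40.0% → Treatment
Overall: Variant A 100/154 = 64.9%, Treatment 32/77 = 41.6% → Variant A
(Neither sweeps every user group, but Variant A has the higher pooled rate.)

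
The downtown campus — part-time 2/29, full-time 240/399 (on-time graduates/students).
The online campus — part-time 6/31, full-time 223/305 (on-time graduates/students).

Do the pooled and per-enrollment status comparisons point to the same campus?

Yes

Part-time: the downtown campus 2/29 = 6.9%, the online campus 6/31 = 19.4% → the online campus
Full-time: the downtown campus 240/399 = 60.2%, the online campus 223/305 = 73.1% → the online campus
Overall: the downtown campus 242/428 = 56.5%, the online campus 229/336 = 68.2% → the online campus
The online campus wins overall and in every enrollment group — no reversal.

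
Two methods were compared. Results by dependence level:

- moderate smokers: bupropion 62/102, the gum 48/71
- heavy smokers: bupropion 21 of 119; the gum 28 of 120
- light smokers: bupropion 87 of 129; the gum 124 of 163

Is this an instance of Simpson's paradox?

Moderate smokers: bupropion 62/102 = 60.8%, the gum 48/71 = 67.6% → the gum
Heavy smokers: bupropion 21/119 = 17.6%, the gum 28/120 = 23.3% → the gum
Light smokers: bupropion 87/129 = 67.4%, the gum 124/163 = 76.1% → the gum
Overall: bupropion 170/350 = 48.6%, the gum 200/354 = 56.5% → the gum
The gum wins overall and in every dependence group — no reversal.

No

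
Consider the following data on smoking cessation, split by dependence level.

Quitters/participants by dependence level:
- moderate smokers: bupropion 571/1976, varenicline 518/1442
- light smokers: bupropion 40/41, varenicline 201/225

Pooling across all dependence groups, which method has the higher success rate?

varenicline

Moderate smokers: bupropion 571/1976 = 28.9%, varenicline 518/1442 = 35.9% → varenicline
Light smokers: bupropion 40/41 = 97.6%, varenicline 201/225 = 89.3% → bupropion
Overall: bupropion 611/2017 = 30.3%, varenicline 719/1667 = 43.1% → varenicline
(Neither sweeps every dependence group, but varenicline has the higher pooled rate.)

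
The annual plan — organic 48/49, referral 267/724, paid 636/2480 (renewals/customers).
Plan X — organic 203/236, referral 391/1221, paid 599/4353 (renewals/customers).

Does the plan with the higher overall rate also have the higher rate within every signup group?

Yes

Organic: the annual plan 48/49 = 98.0%, Plan X 203/236 = 86.0% → the annual plan
Referral: the annual plan 267/724 = 36.9%, Plan X 391/1221 = 32.0% → the annual plan
Paid: the annual plan 636/2480 = 25.6%, Plan X 599/4353 = 13.8% → the annual plan
Overall: the annual plan 951/3253 = 29.2%, Plan X 1193/5810 = 20.5% → the annual plan
The annual plan wins overall and in every signup group — no reversal.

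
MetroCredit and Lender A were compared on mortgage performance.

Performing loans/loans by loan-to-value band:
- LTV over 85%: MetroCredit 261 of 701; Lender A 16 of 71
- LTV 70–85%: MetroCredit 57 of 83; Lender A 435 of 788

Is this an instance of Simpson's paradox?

LTV over 85%: MetroCredit 261/701 = 37.2%, Lender A 16/71 = 22.5% → MetroCredit
LTV 70–85%: MetroCredit 57/83 = 68.7%, Lender A 435/788 = 55.2% → MetroCredit
Overall: MetroCredit 318/784 = 40.6%, Lender A 451/859 = 52.5% → Lender A
MetroCredit wins each loan-to-value group but Lender A wins overall — the comparison reverses. MetroCredit's loans skew toward LTV over 85%, which has a lower base rate.

Yes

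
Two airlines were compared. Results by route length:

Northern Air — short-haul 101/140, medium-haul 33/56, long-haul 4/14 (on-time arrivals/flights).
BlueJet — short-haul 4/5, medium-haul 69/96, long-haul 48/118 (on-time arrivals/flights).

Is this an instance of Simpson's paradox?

Short-haul: Northern Air 101/140 = 72.1%, BlueJet 4/5 = 80.0% → BlueJet
Medium-haul: Northern Air 33/56 = 58.9%, BlueJet 69/96 = 71.9% → BlueJet
Long-haul: Northern Air 4/14 = 28.6%, BlueJet 48/118 = 40.7% → BlueJet
Overall: Northern Air 138/210 = 65.7%, BlueJet 121/219 = 55.3% → Northern Air
BlueJet wins each route group but Northern Air wins overall — the comparison reverses. BlueJet's flights skew toward long-haul, which has a lower base rate.

Yes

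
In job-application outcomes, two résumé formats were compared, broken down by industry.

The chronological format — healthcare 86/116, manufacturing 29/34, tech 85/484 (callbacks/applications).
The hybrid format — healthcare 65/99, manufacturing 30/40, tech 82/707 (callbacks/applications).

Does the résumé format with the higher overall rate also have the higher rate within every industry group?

Healthcare: the chronological format 86/116 = 74.1%, the hybrid format 65/99 = 65.7% → the chronological format
Manufacturing: the chronological format 29/34 = 85.3%, the hybrid format 30/40 = 75.0% → the chronological format
Tech: the chronological format 85/484 = 17.6%, the hybrid format 82/707 = 11.6% → the chronological format
Overall: the chronological format 200/634 = 31.5%, the hybrid format 177/846 = 20.9% → the chronological format
The chronological format wins overall and in every industry group — no reversal.

Yes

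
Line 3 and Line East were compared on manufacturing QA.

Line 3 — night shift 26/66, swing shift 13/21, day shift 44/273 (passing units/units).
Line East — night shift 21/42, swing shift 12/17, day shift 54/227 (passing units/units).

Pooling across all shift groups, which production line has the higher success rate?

Night shift: Line 3 26/66 = 39.4%, Line East 21/42 = 50.0% → Line East
Swing shift: Line 3 13/21 = 61.9%, Line East 12/17 = 70.6% → Line East
Day shift: Line 3 44/273 = 16.1%, Line East 54/227 = 23.8% → Line East
Overall: Line 3 83/360 = 23.1%, Line East 87/286 = 30.4% → Line East

Line East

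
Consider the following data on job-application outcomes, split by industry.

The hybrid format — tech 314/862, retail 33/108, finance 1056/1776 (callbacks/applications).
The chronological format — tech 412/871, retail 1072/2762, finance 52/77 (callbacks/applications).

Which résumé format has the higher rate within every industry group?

the chronological format

Tech: the hybrid format 314/862 = 36.4%, the chronological format 412/871 = 47.3% → the chronological format
Retail: the hybrid format 33/108 = 30.6%, the chronological format 1072/2762 = 38.8% → the chronological format
Finance: the hybrid format 1056/1776 = 59.5%, the chronological format 52/77 = 67.5% → the chronological format
The chronological format has the higher rate in all 3 groups.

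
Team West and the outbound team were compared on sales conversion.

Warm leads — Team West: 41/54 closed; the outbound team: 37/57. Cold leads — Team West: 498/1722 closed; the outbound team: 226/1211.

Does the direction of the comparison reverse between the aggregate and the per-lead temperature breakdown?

Warm: Team West 41/54 = 75.9%, the outbound team 37/57 = 64.9% → Team West
Cold: Team West 498/1722 = 28.9%, the outbound team 226/1211 = 18.7% → Team West
Overall: Team West 539/1776 = 30.3%, the outbound team 263/1268 = 20.7% → Team West
Team West wins overall and in every lead group — no reversal.

No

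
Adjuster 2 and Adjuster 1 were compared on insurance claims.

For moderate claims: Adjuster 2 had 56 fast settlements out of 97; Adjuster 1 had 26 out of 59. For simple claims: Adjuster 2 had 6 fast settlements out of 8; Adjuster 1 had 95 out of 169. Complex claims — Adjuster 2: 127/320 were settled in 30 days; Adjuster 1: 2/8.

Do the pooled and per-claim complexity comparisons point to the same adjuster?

No

Moderate: Adjuster 2 56/97 = 57.7%, Adjuster 1 26/59 = 44.1% → Adjuster 2
Simple: Adjuster 2 6/8 = 75.0%, Adjuster 1 95/169 = 56.2% → Adjuster 2
Complex: Adjuster 2 127/320 = 39.7%, Adjuster 1 2/8 = 25.0% → Adjuster 2
Overall: Adjuster 2 189/425 = 44.5%, Adjuster 1 123/236 = 52.1% → Adjuster 1
Adjuster 2 wins each claim group but Adjuster 1 wins overall — the comparison reverses. Adjuster 2's claims skew toward complex, which has a lower base rate.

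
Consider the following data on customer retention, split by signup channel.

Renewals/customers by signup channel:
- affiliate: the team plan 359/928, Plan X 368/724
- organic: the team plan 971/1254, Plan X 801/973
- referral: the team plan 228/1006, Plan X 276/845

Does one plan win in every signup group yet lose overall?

No

Affiliate: the team plan 359/928 = 38.7%, Plan X 368/724 = 50.8% → Plan X
Organic: the team plan 971/1254 = 77.4%, Plan X 801/973 = 82.3% → Plan X
Referral: the team plan 228/1006 = 22.7%, Plan X 276/845 = 32.7% → Plan X
Overall: the team plan 1558/3188 = 48.9%, Plan X 1445/2542 = 56.8% → Plan X
Plan X wins overall and in every signup group — no reversal.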